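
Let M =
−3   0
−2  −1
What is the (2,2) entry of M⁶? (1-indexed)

1

tr M = −4 and det M = 3, so the characteristic polynomial is λ² − (−4)λ + (3) with roots −3 and −1.
Eigenvectors give P = [[1, 0], [1, −1]] with P⁻¹ = [[1, 0], [1, −1]], and M = P·diag(−3, −1)·P⁻¹.
Then M⁶ = P·diag(729, 1)·P⁻¹ = [[729, 0], [729, −1]] · [[1, 0], [1, −1]] = [[729, 0], [728, 1]].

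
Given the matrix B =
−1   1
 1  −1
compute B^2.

[[2, −2], [−2, 2]]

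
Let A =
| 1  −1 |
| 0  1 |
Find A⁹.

A = I + N where N = [[0, −1], [0, 0]] is strictly upper-triangular, so N² = 0.
(I + N)⁹ = I + 9·N = [[1, −9], [0, 1]].

[[1, −9], [0, 1]]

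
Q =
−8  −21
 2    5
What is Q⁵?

tr Q = −3 and det Q = 2, so the characteristic polynomial is λ² − (−3)λ + (2) with roots −1 and −2.
Eigenvectors give P = [[−3, 7], [1, −2]] with P⁻¹ = [[2, 7], [1, 3]], and Q = P·diag(−1, −2)·P⁻¹.
Then Q⁵ = P·diag(−1, −32)·P⁻¹ = [[3, −224], [−1, 64]] · [[2, 7], [1, 3]] = [[−218, −651], [62, 185]].

[[−218, −651], [62, 185]]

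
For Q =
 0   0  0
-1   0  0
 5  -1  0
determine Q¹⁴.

[[0, 0, 0], [0, 0, 0], [0, 0, 0]]

Q is strictly triangular, hence nilpotent: Q³ = 0, so Q¹⁴ = 0.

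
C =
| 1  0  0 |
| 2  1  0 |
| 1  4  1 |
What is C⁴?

C = I + N where N = [[0, 0, 0], [2, 0, 0], [1, 4, 0]] is strictly lower-triangular, so N³ = 0.
(I + N)⁴ = I + 4·N + 6·N² = [[1, 0, 0], [8, 1, 0], [52, 16, 1]].

[[1, 0, 0], [8, 1, 0], [52, 16, 1]]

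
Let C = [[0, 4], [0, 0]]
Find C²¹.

C is strictly triangular, hence nilpotent: C² = 0, so C²¹ = 0.

[[0, 0], [0, 0]]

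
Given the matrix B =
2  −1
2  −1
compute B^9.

B² = B (a projection; rank 1, trace 1), so B^9 = B.

[[2, −1], [2, −1]]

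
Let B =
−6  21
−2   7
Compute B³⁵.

[[−6, 21], [−2, 7]]

B² = B (a projection; rank 1, trace 1), so B³⁵ = B.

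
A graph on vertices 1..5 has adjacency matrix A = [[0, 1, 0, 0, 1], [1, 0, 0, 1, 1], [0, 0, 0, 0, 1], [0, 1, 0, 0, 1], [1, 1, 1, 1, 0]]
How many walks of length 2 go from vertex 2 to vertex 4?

1

The number of length-2 walks from vertex 2 to vertex 4 is entry (2,4) of A², where A is the adjacency matrix.
A² = [[2, 1, 1, 2, 1], [1, 3, 1, 1, 2], [1, 1, 1, 1, 0], [2, 1, 1, 2, 1], [1, 2, 0, 1, 4]]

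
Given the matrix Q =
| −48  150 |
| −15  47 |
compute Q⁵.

[[−2718, 8250], [−825, 2507]]

tr Q = −1 and det Q = −6, so the characteristic polynomial is λ² − (−1)λ + (−6) with roots −3 and 2.
Eigenvectors give P = [[10, 3], [3, 1]] with P⁻¹ = [[1, −3], [−3, 10]], and Q = P·diag(−3, 2)·P⁻¹.
Then Q⁵ = P·diag(−243, 32)·P⁻¹ = [[−2430, 96], [−729, 32]] · [[1, −3], [−3, 10]] = [[−2718, 8250], [−825, 2507]].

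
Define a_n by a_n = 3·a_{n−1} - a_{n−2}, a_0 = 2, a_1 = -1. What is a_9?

With companion matrix B = [[3, -1], [1, 0]], [a_n, a_{n−1}]ᵀ = B·[a_{n−1}, a_{n−2}]ᵀ, so [a_9, a_8]ᵀ = B^8·[a_1, a_0]ᵀ.
B^8 = [[2584, -987], [987, -377]], giving [a_9, a_8]ᵀ = [[-4558], [-1741]].

-4558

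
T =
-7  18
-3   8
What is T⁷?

tr T = 1 and det T = -2, so the characteristic polynomial is λ² − (1)λ + (-2) with roots 2 and -1.
Eigenvectors give P = [[2, 3], [1, 1]] with P⁻¹ = [[-1, 3], [1, -2]], and T = P·diag(2, -1)·P⁻¹.
Then T⁷ = P·diag(128, -1)·P⁻¹ = [[256, -3], [128, -1]] · [[-1, 3], [1, -2]] = [[-259, 774], [-129, 386]].

[[-259, 774], [-129, 386]]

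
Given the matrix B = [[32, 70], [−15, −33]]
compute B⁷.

[[14018, 32410], [−6945, −16077]]

tr B = −1 and det B = −6, so the characteristic polynomial is λ² − (−1)λ + (−6) with roots 2 and −3.
Eigenvectors give P = [[7, −2], [−3, 1]] with P⁻¹ = [[1, 2], [3, 7]], and B = P·diag(2, −3)·P⁻¹.
Then B⁷ = P·diag(128, −2187)·P⁻¹ = [[896, 4374], [−384, −2187]] · [[1, 2], [3, 7]] = [[14018, 32410], [−6945, −16077]].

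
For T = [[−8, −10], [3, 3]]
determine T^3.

[[−122, −190], [57, 87]]

tr T = −5 and det T = 6, so the characteristic polynomial is λ² − (−5)λ + (6) with roots −3 and −2.
Eigenvectors give P = [[2, 5], [−1, −3]] with P⁻¹ = [[3, 5], [−1, −2]], and T = P·diag(−3, −2)·P⁻¹.
Then T^3 = P·diag(−27, −8)·P⁻¹ = [[−54, −40], [27, 24]] · [[3, 5], [−1, −2]] = [[−122, −190], [57, 87]].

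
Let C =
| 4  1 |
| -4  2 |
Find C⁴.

C² = [[12, 6], [-24, 0]]
C³ = [[24, 24], [-96, -24]]
C⁴ = [[0, 72], [-288, -144]]

[[0, 72], [-288, -144]]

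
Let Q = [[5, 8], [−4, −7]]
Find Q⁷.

[[2189, 4376], [−2188, −4375]]

tr Q = −2 and det Q = −3, so the characteristic polynomial is λ² − (−2)λ + (−3) with roots −3 and 1.
Eigenvectors give P = [[−1, −2], [1, 1]] with P⁻¹ = [[1, 2], [−1, −1]], and Q = P·diag(−3, 1)·P⁻¹.
Then Q⁷ = P·diag(−2187, 1)·P⁻¹ = [[2187, −2], [−2187, 1]] · [[1, 2], [−1, −1]] = [[2189, 4376], [−2188, −4375]].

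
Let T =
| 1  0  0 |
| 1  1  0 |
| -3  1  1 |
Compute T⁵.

[[1, 0, 0], [5, 1, 0], [-5, 5, 1]]

T = I + N where N = [[0, 0, 0], [1, 0, 0], [-3, 1, 0]] is strictly lower-triangular, so N³ = 0.
(I + N)⁵ = I + 5·N + 10·N² = [[1, 0, 0], [5, 1, 0], [-5, 5, 1]].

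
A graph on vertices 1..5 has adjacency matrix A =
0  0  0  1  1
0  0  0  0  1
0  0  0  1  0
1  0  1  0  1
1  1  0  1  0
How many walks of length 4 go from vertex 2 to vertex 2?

The number of length-4 walks from vertex 2 to vertex 2 is entry (2,2) of A^4, where A is the adjacency matrix.
A^2 = [[2, 1, 1, 1, 1], [1, 1, 0, 1, 0], [1, 0, 1, 0, 1], [1, 1, 0, 3, 1], [1, 0, 1, 1, 3]]
A^3 = [[2, 1, 1, 4, 4], [1, 0, 1, 1, 3], [1, 1, 0, 3, 1], [4, 1, 3, 2, 5], [4, 3, 1, 5, 2]]
A^4 = [[8, 4, 4, 7, 7], [4, 3, 1, 5, 2], [4, 1, 3, 2, 5], [7, 5, 2, 12, 7], [7, 2, 5, 7, 12]]

3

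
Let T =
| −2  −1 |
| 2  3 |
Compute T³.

T² = [[2, −1], [2, 7]]
T³ = [[−6, −5], [10, 19]]

[[−6, −5], [10, 19]]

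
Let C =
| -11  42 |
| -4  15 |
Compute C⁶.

tr C = 4 and det C = 3, so the characteristic polynomial is λ² − (4)λ + (3) with roots 1 and 3.
Eigenvectors give P = [[7, 3], [2, 1]] with P⁻¹ = [[1, -3], [-2, 7]], and C = P·diag(1, 3)·P⁻¹.
Then C⁶ = P·diag(1, 729)·P⁻¹ = [[7, 2187], [2, 729]] · [[1, -3], [-2, 7]] = [[-4367, 15288], [-1456, 5097]].

[[-4367, 15288], [-1456, 5097]]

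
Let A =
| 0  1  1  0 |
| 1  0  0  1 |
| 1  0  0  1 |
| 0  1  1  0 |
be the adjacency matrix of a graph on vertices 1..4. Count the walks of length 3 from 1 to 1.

0

The number of length-3 walks from vertex 1 to vertex 1 is entry (1,1) of A^3, where A is the adjacency matrix.
A^2 = [[2, 0, 0, 2], [0, 2, 2, 0], [0, 2, 2, 0], [2, 0, 0, 2]]
A^3 = [[0, 4, 4, 0], [4, 0, 0, 4], [4, 0, 0, 4], [0, 4, 4, 0]]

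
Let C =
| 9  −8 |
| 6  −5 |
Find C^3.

tr C = 4 and det C = 3, so the characteristic polynomial is λ² − (4)λ + (3) with roots 3 and 1.
Eigenvectors give P = [[4, 1], [3, 1]] with P⁻¹ = [[1, −1], [−3, 4]], and C = P·diag(3, 1)·P⁻¹.
Then C^3 = P·diag(27, 1)·P⁻¹ = [[108, 1], [81, 1]] · [[1, −1], [−3, 4]] = [[105, −104], [78, −77]].

[[105, −104], [78, −77]]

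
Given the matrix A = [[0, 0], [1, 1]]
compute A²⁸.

[[0, 0], [1, 1]]

A² = A (a projection; rank 1, trace 1), so A²⁸ = A.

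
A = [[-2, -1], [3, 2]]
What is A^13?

[[-2, -1], [3, 2]]

A² = I (check: tr A = 0 and det A = -1), so A^13 = A since 13 is odd.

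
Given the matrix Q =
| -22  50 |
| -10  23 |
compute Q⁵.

[[-1132, 2750], [-550, 1343]]

tr Q = 1 and det Q = -6, so the characteristic polynomial is λ² − (1)λ + (-6) with roots -2 and 3.
Eigenvectors give P = [[5, 2], [2, 1]] with P⁻¹ = [[1, -2], [-2, 5]], and Q = P·diag(-2, 3)·P⁻¹.
Then Q⁵ = P·diag(-32, 243)·P⁻¹ = [[-160, 486], [-64, 243]] · [[1, -2], [-2, 5]] = [[-1132, 2750], [-550, 1343]].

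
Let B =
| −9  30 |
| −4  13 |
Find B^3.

[[−129, 390], [−52, 157]]

tr B = 4 and det B = 3, so the characteristic polynomial is λ² − (4)λ + (3) with roots 3 and 1.
Eigenvectors give P = [[−5, −3], [−2, −1]] with P⁻¹ = [[1, −3], [−2, 5]], and B = P·diag(3, 1)·P⁻¹.
Then B^3 = P·diag(27, 1)·P⁻¹ = [[−135, −3], [−54, −1]] · [[1, −3], [−2, 5]] = [[−129, 390], [−52, 157]].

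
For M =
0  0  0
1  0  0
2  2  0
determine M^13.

M is strictly triangular, hence nilpotent: M^3 = 0, so M^13 = 0.

[[0, 0, 0], [0, 0, 0], [0, 0, 0]]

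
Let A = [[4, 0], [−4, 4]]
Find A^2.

[[16, 0], [−32, 16]]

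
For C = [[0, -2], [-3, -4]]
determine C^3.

C^2 = [[6, 8], [12, 22]]
C^3 = [[-24, -44], [-66, -112]]

[[-24, -44], [-66, -112]]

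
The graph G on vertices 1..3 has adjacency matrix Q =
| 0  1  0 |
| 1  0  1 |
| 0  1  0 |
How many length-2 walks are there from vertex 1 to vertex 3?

1

The number of length-2 walks from vertex 1 to vertex 3 is entry (1,3) of Q^2, where Q is the adjacency matrix.
Q^2 = [[1, 0, 1], [0, 2, 0], [1, 0, 1]]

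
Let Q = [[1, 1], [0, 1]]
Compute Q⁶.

Q = I + N where N = [[0, 1], [0, 0]] is strictly upper-triangular, so N² = 0.
(I + N)⁶ = I + 6·N = [[1, 6], [0, 1]].

[[1, 6], [0, 1]]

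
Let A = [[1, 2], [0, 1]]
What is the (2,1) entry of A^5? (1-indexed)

A = I + N where N = [[0, 2], [0, 0]] is strictly upper-triangular, so N^2 = 0.
(I + N)^5 = I + 5·N = [[1, 10], [0, 1]].

0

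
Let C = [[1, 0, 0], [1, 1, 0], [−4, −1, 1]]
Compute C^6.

[[1, 0, 0], [6, 1, 0], [−39, −6, 1]]

C = I + N where N = [[0, 0, 0], [1, 0, 0], [−4, −1, 0]] is strictly lower-triangular, so N^3 = 0.
(I + N)^6 = I + 6·N + 15·N^2 = [[1, 0, 0], [6, 1, 0], [−39, −6, 1]].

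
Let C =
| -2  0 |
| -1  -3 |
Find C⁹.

tr C = -5 and det C = 6, so the characteristic polynomial is λ² − (-5)λ + (6) with roots -2 and -3.
Eigenvectors give P = [[-1, 0], [1, 1]] with P⁻¹ = [[-1, 0], [1, 1]], and C = P·diag(-2, -3)·P⁻¹.
Then C⁹ = P·diag(-512, -19683)·P⁻¹ = [[512, 0], [-512, -19683]] · [[-1, 0], [1, 1]] = [[-512, 0], [-19171, -19683]].

[[-512, 0], [-19171, -19683]]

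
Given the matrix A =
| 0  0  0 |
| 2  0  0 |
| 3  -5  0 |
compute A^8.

A is strictly triangular, hence nilpotent: A^3 = 0, so A^8 = 0.

[[0, 0, 0], [0, 0, 0], [0, 0, 0]]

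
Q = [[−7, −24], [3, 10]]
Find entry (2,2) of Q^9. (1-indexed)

4600

tr Q = 3 and det Q = 2, so the characteristic polynomial is λ² − (3)λ + (2) with roots 1 and 2.
Eigenvectors give P = [[−3, −8], [1, 3]] with P⁻¹ = [[−3, −8], [1, 3]], and Q = P·diag(1, 2)·P⁻¹.
Then Q^9 = P·diag(1, 512)·P⁻¹ = [[−3, −4096], [1, 1536]] · [[−3, −8], [1, 3]] = [[−4087, −12264], [1533, 4600]].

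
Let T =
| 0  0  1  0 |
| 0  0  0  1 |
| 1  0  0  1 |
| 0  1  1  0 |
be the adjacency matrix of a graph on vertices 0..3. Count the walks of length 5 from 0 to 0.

0

The number of length-5 walks from vertex 0 to vertex 0 is entry (0,0) of T⁵, where T is the adjacency matrix.
T² = [[1, 0, 0, 1], [0, 1, 1, 0], [0, 1, 2, 0], [1, 0, 0, 2]]
T³ = [[0, 1, 2, 0], [1, 0, 0, 2], [2, 0, 0, 3], [0, 2, 3, 0]]
T⁴ = [[2, 0, 0, 3], [0, 2, 3, 0], [0, 3, 5, 0], [3, 0, 0, 5]]
T⁵ = [[0, 3, 5, 0], [3, 0, 0, 5], [5, 0, 0, 8], [0, 5, 8, 0]]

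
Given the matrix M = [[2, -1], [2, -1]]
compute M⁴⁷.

M² = M (a projection; rank 1, trace 1), so M⁴⁷ = M.

[[2, -1], [2, -1]]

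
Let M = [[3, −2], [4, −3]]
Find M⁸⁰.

M² = I (check: tr M = 0 and det M = −1), so M⁸⁰ = I since 80 is even.

[[1, 0], [0, 1]]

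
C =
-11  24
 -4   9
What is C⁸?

[[19681, -39360], [6560, -13119]]

tr C = -2 and det C = -3, so the characteristic polynomial is λ² − (-2)λ + (-3) with roots -3 and 1.
Eigenvectors give P = [[-3, 2], [-1, 1]] with P⁻¹ = [[-1, 2], [-1, 3]], and C = P·diag(-3, 1)·P⁻¹.
Then C⁸ = P·diag(6561, 1)·P⁻¹ = [[-19683, 2], [-6561, 1]] · [[-1, 2], [-1, 3]] = [[19681, -39360], [6560, -13119]].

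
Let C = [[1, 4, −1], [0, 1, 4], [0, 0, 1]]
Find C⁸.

[[1, 32, 440], [0, 1, 32], [0, 0, 1]]

C = I + N where N = [[0, 4, −1], [0, 0, 4], [0, 0, 0]] is strictly upper-triangular, so N³ = 0.
(I + N)⁸ = I + 8·N + 28·N² = [[1, 32, 440], [0, 1, 32], [0, 0, 1]].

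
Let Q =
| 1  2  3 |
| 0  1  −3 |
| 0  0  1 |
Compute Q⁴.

[[1, 8, −24], [0, 1, −12], [0, 0, 1]]

Q = I + N where N = [[0, 2, 3], [0, 0, −3], [0, 0, 0]] is strictly upper-triangular, so N³ = 0.
(I + N)⁴ = I + 4·N + 6·N² = [[1, 8, −24], [0, 1, −12], [0, 0, 1]].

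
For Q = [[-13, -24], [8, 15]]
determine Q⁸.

[[-19679, -39360], [13120, 26241]]

tr Q = 2 and det Q = -3, so the characteristic polynomial is λ² − (2)λ + (-3) with roots -1 and 3.
Eigenvectors give P = [[-2, -3], [1, 2]] with P⁻¹ = [[-2, -3], [1, 2]], and Q = P·diag(-1, 3)·P⁻¹.
Then Q⁸ = P·diag(1, 6561)·P⁻¹ = [[-2, -19683], [1, 13122]] · [[-2, -3], [1, 2]] = [[-19679, -39360], [13120, 26241]].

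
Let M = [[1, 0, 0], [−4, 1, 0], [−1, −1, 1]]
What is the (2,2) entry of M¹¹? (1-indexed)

M = I + N where N = [[0, 0, 0], [−4, 0, 0], [−1, −1, 0]] is strictly lower-triangular, so N³ = 0.
(I + N)¹¹ = I + 11·N + 55·N² = [[1, 0, 0], [−44, 1, 0], [209, −11, 1]].

1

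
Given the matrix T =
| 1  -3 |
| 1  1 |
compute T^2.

[[-2, -6], [2, -2]]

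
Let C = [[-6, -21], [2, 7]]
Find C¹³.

[[-6, -21], [2, 7]]

C² = C (a projection; rank 1, trace 1), so C¹³ = C.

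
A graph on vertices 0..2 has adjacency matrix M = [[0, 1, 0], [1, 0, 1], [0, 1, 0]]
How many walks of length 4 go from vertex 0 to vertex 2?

The number of length-4 walks from vertex 0 to vertex 2 is entry (0,2) of M^4, where M is the adjacency matrix.
M^2 = [[1, 0, 1], [0, 2, 0], [1, 0, 1]]
M^3 = [[0, 2, 0], [2, 0, 2], [0, 2, 0]]
M^4 = [[2, 0, 2], [0, 4, 0], [2, 0, 2]]

2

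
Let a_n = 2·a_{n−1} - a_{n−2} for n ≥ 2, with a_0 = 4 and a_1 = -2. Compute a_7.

-38

With companion matrix A = [[2, -1], [1, 0]], [a_n, a_{n−1}]ᵀ = A·[a_{n−1}, a_{n−2}]ᵀ, so [a_7, a_6]ᵀ = A^6·[a_1, a_0]ᵀ.
A^6 = [[7, -6], [6, -5]], giving [a_7, a_6]ᵀ = [[-38], [-32]].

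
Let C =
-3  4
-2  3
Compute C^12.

C² = I (check: tr C = 0 and det C = -1), so C^12 = I since 12 is even.

[[1, 0], [0, 1]]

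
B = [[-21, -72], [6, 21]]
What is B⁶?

tr B = 0 and det B = -9, so the characteristic polynomial is λ² − (0)λ + (-9) with roots 3 and -3.
Eigenvectors give P = [[3, 4], [-1, -1]] with P⁻¹ = [[-1, -4], [1, 3]], and B = P·diag(3, -3)·P⁻¹.
Then B⁶ = P·diag(729, 729)·P⁻¹ = [[2187, 2916], [-729, -729]] · [[-1, -4], [1, 3]] = [[729, 0], [0, 729]].

[[729, 0], [0, 729]]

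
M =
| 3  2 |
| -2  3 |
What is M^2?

[[5, 12], [-12, 5]]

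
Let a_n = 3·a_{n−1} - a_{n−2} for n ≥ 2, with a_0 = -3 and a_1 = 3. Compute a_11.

73428

With companion matrix C = [[3, -1], [1, 0]], [a_n, a_{n−1}]ᵀ = C·[a_{n−1}, a_{n−2}]ᵀ, so [a_11, a_10]ᵀ = C¹⁰·[a_1, a_0]ᵀ.
C¹⁰ = [[17711, -6765], [6765, -2584]], giving [a_11, a_10]ᵀ = [[73428], [28047]].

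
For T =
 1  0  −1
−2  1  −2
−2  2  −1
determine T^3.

T^2 = [[3, −2, 0], [0, −3, 2], [−4, 0, −1]]
T^3 = [[7, −2, 1], [2, 1, 4], [−2, −2, 5]]

[[7, −2, 1], [2, 1, 4], [−2, −2, 5]]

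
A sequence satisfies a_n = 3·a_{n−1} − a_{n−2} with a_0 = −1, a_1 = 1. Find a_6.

With companion matrix C = [[3, −1], [1, 0]], [a_n, a_{n−1}]ᵀ = C·[a_{n−1}, a_{n−2}]ᵀ, so [a_6, a_5]ᵀ = C⁵·[a_1, a_0]ᵀ.
C⁵ = [[144, −55], [55, −21]], giving [a_6, a_5]ᵀ = [[199], [76]].

199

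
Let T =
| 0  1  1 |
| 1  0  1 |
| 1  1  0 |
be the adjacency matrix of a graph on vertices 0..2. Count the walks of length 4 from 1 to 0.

5

The number of length-4 walks from vertex 1 to vertex 0 is entry (1,0) of T⁴, where T is the adjacency matrix.
T² = [[2, 1, 1], [1, 2, 1], [1, 1, 2]]
T³ = [[2, 3, 3], [3, 2, 3], [3, 3, 2]]
T⁴ = [[6, 5, 5], [5, 6, 5], [5, 5, 6]]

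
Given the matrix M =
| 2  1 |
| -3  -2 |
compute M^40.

M² = I (check: tr M = 0 and det M = -1), so M^40 = I since 40 is even.

[[1, 0], [0, 1]]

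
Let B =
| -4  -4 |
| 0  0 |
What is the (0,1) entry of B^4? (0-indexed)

B^2 = [[16, 16], [0, 0]]
B^3 = [[-64, -64], [0, 0]]
B^4 = [[256, 256], [0, 0]]

256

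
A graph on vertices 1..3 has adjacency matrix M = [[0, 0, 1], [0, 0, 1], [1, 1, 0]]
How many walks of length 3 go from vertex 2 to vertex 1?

The number of length-3 walks from vertex 2 to vertex 1 is entry (2,1) of M³, where M is the adjacency matrix.
M² = [[1, 1, 0], [1, 1, 0], [0, 0, 2]]
M³ = [[0, 0, 2], [0, 0, 2], [2, 2, 0]]

0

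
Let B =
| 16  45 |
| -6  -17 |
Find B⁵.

tr B = -1 and det B = -2, so the characteristic polynomial is λ² − (-1)λ + (-2) with roots 1 and -2.
Eigenvectors give P = [[3, 5], [-1, -2]] with P⁻¹ = [[2, 5], [-1, -3]], and B = P·diag(1, -2)·P⁻¹.
Then B⁵ = P·diag(1, -32)·P⁻¹ = [[3, -160], [-1, 64]] · [[2, 5], [-1, -3]] = [[166, 495], [-66, -197]].

[[166, 495], [-66, -197]]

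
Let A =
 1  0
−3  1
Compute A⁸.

A = I + N where N = [[0, 0], [−3, 0]] is strictly lower-triangular, so N² = 0.
(I + N)⁸ = I + 8·N = [[1, 0], [−24, 1]].

[[1, 0], [−24, 1]]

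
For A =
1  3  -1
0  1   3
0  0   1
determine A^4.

[[1, 12, 50], [0, 1, 12], [0, 0, 1]]

A = I + N where N = [[0, 3, -1], [0, 0, 3], [0, 0, 0]] is strictly upper-triangular, so N^3 = 0.
(I + N)^4 = I + 4·N + 6·N^2 = [[1, 12, 50], [0, 1, 12], [0, 0, 1]].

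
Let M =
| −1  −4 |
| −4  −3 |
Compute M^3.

[[−81, −116], [−116, −139]]

M^2 = [[17, 16], [16, 25]]
M^3 = [[−81, −116], [−116, −139]]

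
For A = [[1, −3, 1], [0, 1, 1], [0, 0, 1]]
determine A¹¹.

[[1, −33, −154], [0, 1, 11], [0, 0, 1]]

A = I + N where N = [[0, −3, 1], [0, 0, 1], [0, 0, 0]] is strictly upper-triangular, so N³ = 0.
(I + N)¹¹ = I + 11·N + 55·N² = [[1, −33, −154], [0, 1, 11], [0, 0, 1]].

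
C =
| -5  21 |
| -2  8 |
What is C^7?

tr C = 3 and det C = 2, so the characteristic polynomial is λ² − (3)λ + (2) with roots 2 and 1.
Eigenvectors give P = [[3, 7], [1, 2]] with P⁻¹ = [[-2, 7], [1, -3]], and C = P·diag(2, 1)·P⁻¹.
Then C^7 = P·diag(128, 1)·P⁻¹ = [[384, 7], [128, 2]] · [[-2, 7], [1, -3]] = [[-761, 2667], [-254, 890]].

[[-761, 2667], [-254, 890]]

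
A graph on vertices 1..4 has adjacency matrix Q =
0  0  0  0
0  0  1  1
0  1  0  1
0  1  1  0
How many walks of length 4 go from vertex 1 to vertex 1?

The number of length-4 walks from vertex 1 to vertex 1 is entry (1,1) of Q^4, where Q is the adjacency matrix.
Q^2 = [[0, 0, 0, 0], [0, 2, 1, 1], [0, 1, 2, 1], [0, 1, 1, 2]]
Q^3 = [[0, 0, 0, 0], [0, 2, 3, 3], [0, 3, 2, 3], [0, 3, 3, 2]]
Q^4 = [[0, 0, 0, 0], [0, 6, 5, 5], [0, 5, 6, 5], [0, 5, 5, 6]]

0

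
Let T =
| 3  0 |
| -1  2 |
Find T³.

[[27, 0], [-19, 8]]

tr T = 5 and det T = 6, so the characteristic polynomial is λ² − (5)λ + (6) with roots 3 and 2.
Eigenvectors give P = [[-1, 0], [1, 1]] with P⁻¹ = [[-1, 0], [1, 1]], and T = P·diag(3, 2)·P⁻¹.
Then T³ = P·diag(27, 8)·P⁻¹ = [[-27, 0], [27, 8]] · [[-1, 0], [1, 1]] = [[27, 0], [-19, 8]].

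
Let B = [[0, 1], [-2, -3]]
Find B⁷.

tr B = -3 and det B = 2, so the characteristic polynomial is λ² − (-3)λ + (2) with roots -1 and -2.
Eigenvectors give P = [[1, -1], [-1, 2]] with P⁻¹ = [[2, 1], [1, 1]], and B = P·diag(-1, -2)·P⁻¹.
Then B⁷ = P·diag(-1, -128)·P⁻¹ = [[-1, 128], [1, -256]] · [[2, 1], [1, 1]] = [[126, 127], [-254, -255]].

[[126, 127], [-254, -255]]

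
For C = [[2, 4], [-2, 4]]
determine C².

[[-4, 24], [-12, 8]]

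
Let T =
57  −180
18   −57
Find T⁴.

[[81, 0], [0, 81]]

tr T = 0 and det T = −9, so the characteristic polynomial is λ² − (0)λ + (−9) with roots 3 and −3.
Eigenvectors give P = [[10, 3], [3, 1]] with P⁻¹ = [[1, −3], [−3, 10]], and T = P·diag(3, −3)·P⁻¹.
Then T⁴ = P·diag(81, 81)·P⁻¹ = [[810, 243], [243, 81]] · [[1, −3], [−3, 10]] = [[81, 0], [0, 81]].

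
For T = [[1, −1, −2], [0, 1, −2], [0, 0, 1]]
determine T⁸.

T = I + N where N = [[0, −1, −2], [0, 0, −2], [0, 0, 0]] is strictly upper-triangular, so N³ = 0.
(I + N)⁸ = I + 8·N + 28·N² = [[1, −8, 40], [0, 1, −16], [0, 0, 1]].

[[1, −8, 40], [0, 1, −16], [0, 0, 1]]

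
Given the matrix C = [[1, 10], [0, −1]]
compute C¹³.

[[1, 10], [0, −1]]

C² = I (check: tr C = 0 and det C = −1), so C¹³ = C since 13 is odd.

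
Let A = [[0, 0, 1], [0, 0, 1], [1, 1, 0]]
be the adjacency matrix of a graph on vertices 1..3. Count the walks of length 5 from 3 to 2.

4

The number of length-5 walks from vertex 3 to vertex 2 is entry (3,2) of A^5, where A is the adjacency matrix.
A^2 = [[1, 1, 0], [1, 1, 0], [0, 0, 2]]
A^3 = [[0, 0, 2], [0, 0, 2], [2, 2, 0]]
A^4 = [[2, 2, 0], [2, 2, 0], [0, 0, 4]]
A^5 = [[0, 0, 4], [0, 0, 4], [4, 4, 0]]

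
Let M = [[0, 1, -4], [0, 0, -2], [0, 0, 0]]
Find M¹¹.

[[0, 0, 0], [0, 0, 0], [0, 0, 0]]

M is strictly triangular, hence nilpotent: M³ = 0, so M¹¹ = 0.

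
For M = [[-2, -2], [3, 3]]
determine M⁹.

[[-2, -2], [3, 3]]

M² = M (a projection; rank 1, trace 1), so M⁹ = M.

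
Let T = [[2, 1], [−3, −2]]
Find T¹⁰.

[[1, 0], [0, 1]]

T² = I (check: tr T = 0 and det T = −1), so T¹⁰ = I since 10 is even.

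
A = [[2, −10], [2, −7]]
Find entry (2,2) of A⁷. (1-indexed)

tr A = −5 and det A = 6, so the characteristic polynomial is λ² − (−5)λ + (6) with roots −3 and −2.
Eigenvectors give P = [[2, 5], [1, 2]] with P⁻¹ = [[−2, 5], [1, −2]], and A = P·diag(−3, −2)·P⁻¹.
Then A⁷ = P·diag(−2187, −128)·P⁻¹ = [[−4374, −640], [−2187, −256]] · [[−2, 5], [1, −2]] = [[8108, −20590], [4118, −10423]].

−10423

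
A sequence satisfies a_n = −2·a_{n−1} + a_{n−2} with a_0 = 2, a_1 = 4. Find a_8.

−1294

With companion matrix M = [[−2, 1], [1, 0]], [a_n, a_{n−1}]ᵀ = M·[a_{n−1}, a_{n−2}]ᵀ, so [a_8, a_7]ᵀ = M⁷·[a_1, a_0]ᵀ.
M⁷ = [[−408, 169], [169, −70]], giving [a_8, a_7]ᵀ = [[−1294], [536]].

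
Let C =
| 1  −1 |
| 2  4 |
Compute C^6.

[[−601, −665], [1330, 1394]]

tr C = 5 and det C = 6, so the characteristic polynomial is λ² − (5)λ + (6) with roots 2 and 3.
Eigenvectors give P = [[1, −1], [−1, 2]] with P⁻¹ = [[2, 1], [1, 1]], and C = P·diag(2, 3)·P⁻¹.
Then C^6 = P·diag(64, 729)·P⁻¹ = [[64, −729], [−64, 1458]] · [[2, 1], [1, 1]] = [[−601, −665], [1330, 1394]].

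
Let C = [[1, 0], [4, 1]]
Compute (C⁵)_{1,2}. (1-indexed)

C = I + N where N = [[0, 0], [4, 0]] is strictly lower-triangular, so N² = 0.
(I + N)⁵ = I + 5·N = [[1, 0], [20, 1]].

0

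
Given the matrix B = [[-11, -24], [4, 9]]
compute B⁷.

[[-6563, -13128], [2188, 4377]]

tr B = -2 and det B = -3, so the characteristic polynomial is λ² − (-2)λ + (-3) with roots 1 and -3.
Eigenvectors give P = [[2, -3], [-1, 1]] with P⁻¹ = [[-1, -3], [-1, -2]], and B = P·diag(1, -3)·P⁻¹.
Then B⁷ = P·diag(1, -2187)·P⁻¹ = [[2, 6561], [-1, -2187]] · [[-1, -3], [-1, -2]] = [[-6563, -13128], [2188, 4377]].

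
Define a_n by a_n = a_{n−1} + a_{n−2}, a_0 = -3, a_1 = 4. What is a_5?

With companion matrix C = [[1, 1], [1, 0]], [a_n, a_{n−1}]ᵀ = C·[a_{n−1}, a_{n−2}]ᵀ, so [a_5, a_4]ᵀ = C^4·[a_1, a_0]ᵀ.
C^4 = [[5, 3], [3, 2]], giving [a_5, a_4]ᵀ = [[11], [6]].

11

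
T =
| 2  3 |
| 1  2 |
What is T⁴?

[[97, 168], [56, 97]]

T² = [[7, 12], [4, 7]]
T³ = [[26, 45], [15, 26]]
T⁴ = [[97, 168], [56, 97]]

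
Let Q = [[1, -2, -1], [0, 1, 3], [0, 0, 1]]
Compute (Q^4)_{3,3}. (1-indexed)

1

Q = I + N where N = [[0, -2, -1], [0, 0, 3], [0, 0, 0]] is strictly upper-triangular, so N^3 = 0.
(I + N)^4 = I + 4·N + 6·N^2 = [[1, -8, -40], [0, 1, 12], [0, 0, 1]].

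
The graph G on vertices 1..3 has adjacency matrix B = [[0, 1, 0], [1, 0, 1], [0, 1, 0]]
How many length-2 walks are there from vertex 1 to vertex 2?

The number of length-2 walks from vertex 1 to vertex 2 is entry (1,2) of B², where B is the adjacency matrix.
B² = [[1, 0, 1], [0, 2, 0], [1, 0, 1]]

0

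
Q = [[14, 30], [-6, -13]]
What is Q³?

tr Q = 1 and det Q = -2, so the characteristic polynomial is λ² − (1)λ + (-2) with roots 2 and -1.
Eigenvectors give P = [[-5, -2], [2, 1]] with P⁻¹ = [[-1, -2], [2, 5]], and Q = P·diag(2, -1)·P⁻¹.
Then Q³ = P·diag(8, -1)·P⁻¹ = [[-40, 2], [16, -1]] · [[-1, -2], [2, 5]] = [[44, 90], [-18, -37]].

[[44, 90], [-18, -37]]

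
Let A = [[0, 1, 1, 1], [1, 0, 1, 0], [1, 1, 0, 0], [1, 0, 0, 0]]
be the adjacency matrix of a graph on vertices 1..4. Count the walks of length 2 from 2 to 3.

The number of length-2 walks from vertex 2 to vertex 3 is entry (2,3) of A², where A is the adjacency matrix.
A² = [[3, 1, 1, 0], [1, 2, 1, 1], [1, 1, 2, 1], [0, 1, 1, 1]]

1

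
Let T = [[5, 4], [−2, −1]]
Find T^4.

tr T = 4 and det T = 3, so the characteristic polynomial is λ² − (4)λ + (3) with roots 1 and 3.
Eigenvectors give P = [[−1, 2], [1, −1]] with P⁻¹ = [[1, 2], [1, 1]], and T = P·diag(1, 3)·P⁻¹.
Then T^4 = P·diag(1, 81)·P⁻¹ = [[−1, 162], [1, −81]] · [[1, 2], [1, 1]] = [[161, 160], [−80, −79]].

[[161, 160], [−80, −79]]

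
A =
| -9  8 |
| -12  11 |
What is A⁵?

tr A = 2 and det A = -3, so the characteristic polynomial is λ² − (2)λ + (-3) with roots -1 and 3.
Eigenvectors give P = [[1, 2], [1, 3]] with P⁻¹ = [[3, -2], [-1, 1]], and A = P·diag(-1, 3)·P⁻¹.
Then A⁵ = P·diag(-1, 243)·P⁻¹ = [[-1, 486], [-1, 729]] · [[3, -2], [-1, 1]] = [[-489, 488], [-732, 731]].

[[-489, 488], [-732, 731]]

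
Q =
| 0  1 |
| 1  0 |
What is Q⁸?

Q² = I (check: tr Q = 0 and det Q = −1), so Q⁸ = I since 8 is even.

[[1, 0], [0, 1]]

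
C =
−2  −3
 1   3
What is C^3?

C^2 = [[1, −3], [1, 6]]
C^3 = [[−5, −12], [4, 15]]

[[−5, −12], [4, 15]]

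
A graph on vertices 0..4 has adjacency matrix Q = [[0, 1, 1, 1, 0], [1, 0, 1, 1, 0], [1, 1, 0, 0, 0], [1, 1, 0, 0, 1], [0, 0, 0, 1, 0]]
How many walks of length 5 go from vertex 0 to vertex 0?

The number of length-5 walks from vertex 0 to vertex 0 is entry (0,0) of Q^5, where Q is the adjacency matrix.
Q^2 = [[3, 2, 1, 1, 1], [2, 3, 1, 1, 1], [1, 1, 2, 2, 0], [1, 1, 2, 3, 0], [1, 1, 0, 0, 1]]
Q^3 = [[4, 5, 5, 6, 1], [5, 4, 5, 6, 1], [5, 5, 2, 2, 2], [6, 6, 2, 2, 3], [1, 1, 2, 3, 0]]
Q^4 = [[16, 15, 9, 10, 6], [15, 16, 9, 10, 6], [9, 9, 10, 12, 2], [10, 10, 12, 15, 2], [6, 6, 2, 2, 3]]
Q^5 = [[34, 35, 31, 37, 10], [35, 34, 31, 37, 10], [31, 31, 18, 20, 12], [37, 37, 20, 22, 15], [10, 10, 12, 15, 2]]

34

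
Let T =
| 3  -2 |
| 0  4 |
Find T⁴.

[[81, -350], [0, 256]]

T² = [[9, -14], [0, 16]]
T³ = [[27, -74], [0, 64]]
T⁴ = [[81, -350], [0, 256]]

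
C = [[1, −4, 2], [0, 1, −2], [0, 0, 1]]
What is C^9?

C = I + N where N = [[0, −4, 2], [0, 0, −2], [0, 0, 0]] is strictly upper-triangular, so N^3 = 0.
(I + N)^9 = I + 9·N + 36·N^2 = [[1, −36, 306], [0, 1, −18], [0, 0, 1]].

[[1, −36, 306], [0, 1, −18], [0, 0, 1]]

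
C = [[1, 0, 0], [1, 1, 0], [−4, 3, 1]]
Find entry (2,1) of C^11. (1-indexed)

C = I + N where N = [[0, 0, 0], [1, 0, 0], [−4, 3, 0]] is strictly lower-triangular, so N^3 = 0.
(I + N)^11 = I + 11·N + 55·N^2 = [[1, 0, 0], [11, 1, 0], [121, 33, 1]].

11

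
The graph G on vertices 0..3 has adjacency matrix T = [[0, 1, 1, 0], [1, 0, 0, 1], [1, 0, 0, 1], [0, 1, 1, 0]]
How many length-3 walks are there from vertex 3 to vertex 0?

0

The number of length-3 walks from vertex 3 to vertex 0 is entry (3,0) of T³, where T is the adjacency matrix.
T² = [[2, 0, 0, 2], [0, 2, 2, 0], [0, 2, 2, 0], [2, 0, 0, 2]]
T³ = [[0, 4, 4, 0], [4, 0, 0, 4], [4, 0, 0, 4], [0, 4, 4, 0]]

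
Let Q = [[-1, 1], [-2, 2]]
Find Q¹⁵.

Q² = Q (a projection; rank 1, trace 1), so Q¹⁵ = Q.

[[-1, 1], [-2, 2]]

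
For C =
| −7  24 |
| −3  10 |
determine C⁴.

tr C = 3 and det C = 2, so the characteristic polynomial is λ² − (3)λ + (2) with roots 1 and 2.
Eigenvectors give P = [[3, 8], [1, 3]] with P⁻¹ = [[3, −8], [−1, 3]], and C = P·diag(1, 2)·P⁻¹.
Then C⁴ = P·diag(1, 16)·P⁻¹ = [[3, 128], [1, 48]] · [[3, −8], [−1, 3]] = [[−119, 360], [−45, 136]].

[[−119, 360], [−45, 136]]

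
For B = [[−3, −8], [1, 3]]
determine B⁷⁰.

B² = I (check: tr B = 0 and det B = −1), so B⁷⁰ = I since 70 is even.

[[1, 0], [0, 1]]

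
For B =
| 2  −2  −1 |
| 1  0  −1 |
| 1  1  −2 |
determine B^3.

B^2 = [[1, −5, 2], [1, −3, 1], [1, −4, 2]]
B^3 = [[−1, 0, 0], [0, −1, 0], [0, 0, −1]]

[[−1, 0, 0], [0, −1, 0], [0, 0, −1]]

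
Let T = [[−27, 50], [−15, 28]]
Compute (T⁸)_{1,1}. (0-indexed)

tr T = 1 and det T = −6, so the characteristic polynomial is λ² − (1)λ + (−6) with roots −2 and 3.
Eigenvectors give P = [[2, −5], [1, −3]] with P⁻¹ = [[3, −5], [1, −2]], and T = P·diag(−2, 3)·P⁻¹.
Then T⁸ = P·diag(256, 6561)·P⁻¹ = [[512, −32805], [256, −19683]] · [[3, −5], [1, −2]] = [[−31269, 63050], [−18915, 38086]].

38086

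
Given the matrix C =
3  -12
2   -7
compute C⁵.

tr C = -4 and det C = 3, so the characteristic polynomial is λ² − (-4)λ + (3) with roots -3 and -1.
Eigenvectors give P = [[-2, -3], [-1, -1]] with P⁻¹ = [[1, -3], [-1, 2]], and C = P·diag(-3, -1)·P⁻¹.
Then C⁵ = P·diag(-243, -1)·P⁻¹ = [[486, 3], [243, 1]] · [[1, -3], [-1, 2]] = [[483, -1452], [242, -727]].

[[483, -1452], [242, -727]]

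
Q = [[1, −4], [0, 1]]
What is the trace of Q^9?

Q = I + N where N = [[0, −4], [0, 0]] is strictly upper-triangular, so N^2 = 0.
(I + N)^9 = I + 9·N = [[1, −36], [0, 1]].

2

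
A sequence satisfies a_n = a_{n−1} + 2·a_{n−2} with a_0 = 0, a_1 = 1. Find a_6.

With companion matrix A = [[1, 2], [1, 0]], [a_n, a_{n−1}]ᵀ = A·[a_{n−1}, a_{n−2}]ᵀ, so [a_6, a_5]ᵀ = A^5·[a_1, a_0]ᵀ.
A^5 = [[21, 22], [11, 10]], giving [a_6, a_5]ᵀ = [[21], [11]].

21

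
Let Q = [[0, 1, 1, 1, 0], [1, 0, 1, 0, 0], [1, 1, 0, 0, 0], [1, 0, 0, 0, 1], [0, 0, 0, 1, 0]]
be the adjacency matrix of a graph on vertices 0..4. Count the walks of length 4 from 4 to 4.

The number of length-4 walks from vertex 4 to vertex 4 is entry (4,4) of Q⁴, where Q is the adjacency matrix.
Q² = [[3, 1, 1, 0, 1], [1, 2, 1, 1, 0], [1, 1, 2, 1, 0], [0, 1, 1, 2, 0], [1, 0, 0, 0, 1]]
Q³ = [[2, 4, 4, 4, 0], [4, 2, 3, 1, 1], [4, 3, 2, 1, 1], [4, 1, 1, 0, 2], [0, 1, 1, 2, 0]]
Q⁴ = [[12, 6, 6, 2, 4], [6, 7, 6, 5, 1], [6, 6, 7, 5, 1], [2, 5, 5, 6, 0], [4, 1, 1, 0, 2]]

2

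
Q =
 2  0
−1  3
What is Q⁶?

tr Q = 5 and det Q = 6, so the characteristic polynomial is λ² − (5)λ + (6) with roots 2 and 3.
Eigenvectors give P = [[1, 0], [1, −1]] with P⁻¹ = [[1, 0], [1, −1]], and Q = P·diag(2, 3)·P⁻¹.
Then Q⁶ = P·diag(64, 729)·P⁻¹ = [[64, 0], [64, −729]] · [[1, 0], [1, −1]] = [[64, 0], [−665, 729]].

[[64, 0], [−665, 729]]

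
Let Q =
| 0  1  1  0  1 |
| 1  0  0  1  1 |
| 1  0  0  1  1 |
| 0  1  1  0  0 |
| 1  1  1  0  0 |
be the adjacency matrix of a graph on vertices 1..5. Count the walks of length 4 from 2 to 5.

The number of length-4 walks from vertex 2 to vertex 5 is entry (2,5) of Q⁴, where Q is the adjacency matrix.
Q² = [[3, 1, 1, 2, 2], [1, 3, 3, 0, 1], [1, 3, 3, 0, 1], [2, 0, 0, 2, 2], [2, 1, 1, 2, 3]]
Q³ = [[4, 7, 7, 2, 5], [7, 2, 2, 6, 7], [7, 2, 2, 6, 7], [2, 6, 6, 0, 2], [5, 7, 7, 2, 4]]
Q⁴ = [[19, 11, 11, 14, 18], [11, 20, 20, 4, 11], [11, 20, 20, 4, 11], [14, 4, 4, 12, 14], [18, 11, 11, 14, 19]]

11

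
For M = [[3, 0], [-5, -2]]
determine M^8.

[[6561, 0], [-6305, 256]]

tr M = 1 and det M = -6, so the characteristic polynomial is λ² − (1)λ + (-6) with roots -2 and 3.
Eigenvectors give P = [[0, 1], [1, -1]] with P⁻¹ = [[1, 1], [1, 0]], and M = P·diag(-2, 3)·P⁻¹.
Then M^8 = P·diag(256, 6561)·P⁻¹ = [[0, 6561], [256, -6561]] · [[1, 1], [1, 0]] = [[6561, 0], [-6305, 256]].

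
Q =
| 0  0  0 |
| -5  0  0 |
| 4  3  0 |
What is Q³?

Q is strictly triangular, hence nilpotent: Q³ = 0, so Q³ = 0.

[[0, 0, 0], [0, 0, 0], [0, 0, 0]]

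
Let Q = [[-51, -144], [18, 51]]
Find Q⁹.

tr Q = 0 and det Q = -9, so the characteristic polynomial is λ² − (0)λ + (-9) with roots -3 and 3.
Eigenvectors give P = [[-3, -8], [1, 3]] with P⁻¹ = [[-3, -8], [1, 3]], and Q = P·diag(-3, 3)·P⁻¹.
Then Q⁹ = P·diag(-19683, 19683)·P⁻¹ = [[59049, -157464], [-19683, 59049]] · [[-3, -8], [1, 3]] = [[-334611, -944784], [118098, 334611]].

[[-334611, -944784], [118098, 334611]]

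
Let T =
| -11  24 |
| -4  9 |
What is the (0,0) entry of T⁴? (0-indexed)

241

tr T = -2 and det T = -3, so the characteristic polynomial is λ² − (-2)λ + (-3) with roots 1 and -3.
Eigenvectors give P = [[-2, 3], [-1, 1]] with P⁻¹ = [[1, -3], [1, -2]], and T = P·diag(1, -3)·P⁻¹.
Then T⁴ = P·diag(1, 81)·P⁻¹ = [[-2, 243], [-1, 81]] · [[1, -3], [1, -2]] = [[241, -480], [80, -159]].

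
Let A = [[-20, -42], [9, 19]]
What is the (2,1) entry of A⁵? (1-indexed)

tr A = -1 and det A = -2, so the characteristic polynomial is λ² − (-1)λ + (-2) with roots 1 and -2.
Eigenvectors give P = [[-2, 7], [1, -3]] with P⁻¹ = [[3, 7], [1, 2]], and A = P·diag(1, -2)·P⁻¹.
Then A⁵ = P·diag(1, -32)·P⁻¹ = [[-2, -224], [1, 96]] · [[3, 7], [1, 2]] = [[-230, -462], [99, 199]].

99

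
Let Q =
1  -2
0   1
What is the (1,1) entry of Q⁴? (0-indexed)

1

Q = I + N where N = [[0, -2], [0, 0]] is strictly upper-triangular, so N² = 0.
(I + N)⁴ = I + 4·N = [[1, -8], [0, 1]].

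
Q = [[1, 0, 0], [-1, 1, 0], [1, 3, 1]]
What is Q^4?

[[1, 0, 0], [-4, 1, 0], [-14, 12, 1]]

Q = I + N where N = [[0, 0, 0], [-1, 0, 0], [1, 3, 0]] is strictly lower-triangular, so N^3 = 0.
(I + N)^4 = I + 4·N + 6·N^2 = [[1, 0, 0], [-4, 1, 0], [-14, 12, 1]].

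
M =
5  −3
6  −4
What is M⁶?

[[127, −63], [126, −62]]

tr M = 1 and det M = −2, so the characteristic polynomial is λ² − (1)λ + (−2) with roots 2 and −1.
Eigenvectors give P = [[−1, −1], [−1, −2]] with P⁻¹ = [[−2, 1], [1, −1]], and M = P·diag(2, −1)·P⁻¹.
Then M⁶ = P·diag(64, 1)·P⁻¹ = [[−64, −1], [−64, −2]] · [[−2, 1], [1, −1]] = [[127, −63], [126, −62]].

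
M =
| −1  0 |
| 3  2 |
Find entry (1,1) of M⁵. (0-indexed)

tr M = 1 and det M = −2, so the characteristic polynomial is λ² − (1)λ + (−2) with roots 2 and −1.
Eigenvectors give P = [[0, −1], [1, 1]] with P⁻¹ = [[1, 1], [−1, 0]], and M = P·diag(2, −1)·P⁻¹.
Then M⁵ = P·diag(32, −1)·P⁻¹ = [[0, 1], [32, −1]] · [[1, 1], [−1, 0]] = [[−1, 0], [33, 32]].

32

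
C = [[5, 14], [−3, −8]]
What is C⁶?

tr C = −3 and det C = 2, so the characteristic polynomial is λ² − (−3)λ + (2) with roots −1 and −2.
Eigenvectors give P = [[7, −2], [−3, 1]] with P⁻¹ = [[1, 2], [3, 7]], and C = P·diag(−1, −2)·P⁻¹.
Then C⁶ = P·diag(1, 64)·P⁻¹ = [[7, −128], [−3, 64]] · [[1, 2], [3, 7]] = [[−377, −882], [189, 442]].

[[−377, −882], [189, 442]]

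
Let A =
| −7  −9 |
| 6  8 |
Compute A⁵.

tr A = 1 and det A = −2, so the characteristic polynomial is λ² − (1)λ + (−2) with roots 2 and −1.
Eigenvectors give P = [[1, −3], [−1, 2]] with P⁻¹ = [[−2, −3], [−1, −1]], and A = P·diag(2, −1)·P⁻¹.
Then A⁵ = P·diag(32, −1)·P⁻¹ = [[32, 3], [−32, −2]] · [[−2, −3], [−1, −1]] = [[−67, −99], [66, 98]].

[[−67, −99], [66, 98]]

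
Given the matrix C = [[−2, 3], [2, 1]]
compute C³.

C² = [[10, −3], [−2, 7]]
C³ = [[−26, 27], [18, 1]]

[[−26, 27], [18, 1]]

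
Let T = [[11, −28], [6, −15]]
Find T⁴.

[[−479, 1120], [−240, 561]]

tr T = −4 and det T = 3, so the characteristic polynomial is λ² − (−4)λ + (3) with roots −1 and −3.
Eigenvectors give P = [[7, 2], [3, 1]] with P⁻¹ = [[1, −2], [−3, 7]], and T = P·diag(−1, −3)·P⁻¹.
Then T⁴ = P·diag(1, 81)·P⁻¹ = [[7, 162], [3, 81]] · [[1, −2], [−3, 7]] = [[−479, 1120], [−240, 561]].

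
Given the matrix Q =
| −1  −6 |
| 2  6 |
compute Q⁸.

tr Q = 5 and det Q = 6, so the characteristic polynomial is λ² − (5)λ + (6) with roots 3 and 2.
Eigenvectors give P = [[−3, −2], [2, 1]] with P⁻¹ = [[1, 2], [−2, −3]], and Q = P·diag(3, 2)·P⁻¹.
Then Q⁸ = P·diag(6561, 256)·P⁻¹ = [[−19683, −512], [13122, 256]] · [[1, 2], [−2, −3]] = [[−18659, −37830], [12610, 25476]].

[[−18659, −37830], [12610, 25476]]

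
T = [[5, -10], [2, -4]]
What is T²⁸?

T² = T (a projection; rank 1, trace 1), so T²⁸ = T.

[[5, -10], [2, -4]]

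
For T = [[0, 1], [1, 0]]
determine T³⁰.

T² = I (check: tr T = 0 and det T = −1), so T³⁰ = I since 30 is even.

[[1, 0], [0, 1]]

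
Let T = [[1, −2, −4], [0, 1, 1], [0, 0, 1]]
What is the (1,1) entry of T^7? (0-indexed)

1

T = I + N where N = [[0, −2, −4], [0, 0, 1], [0, 0, 0]] is strictly upper-triangular, so N^3 = 0.
(I + N)^7 = I + 7·N + 21·N^2 = [[1, −14, −70], [0, 1, 7], [0, 0, 1]].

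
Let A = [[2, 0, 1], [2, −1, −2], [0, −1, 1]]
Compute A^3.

[[6, −2, 9], [10, −5, −2], [−4, −3, 1]]

A^2 = [[4, −1, 3], [2, 3, 2], [−2, 0, 3]]
A^3 = [[6, −2, 9], [10, −5, −2], [−4, −3, 1]]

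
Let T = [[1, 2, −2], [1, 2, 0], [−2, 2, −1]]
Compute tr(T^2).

18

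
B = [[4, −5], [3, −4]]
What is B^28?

B² = I (check: tr B = 0 and det B = −1), so B^28 = I since 28 is even.

[[1, 0], [0, 1]]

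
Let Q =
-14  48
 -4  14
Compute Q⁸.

[[256, 0], [0, 256]]

tr Q = 0 and det Q = -4, so the characteristic polynomial is λ² − (0)λ + (-4) with roots -2 and 2.
Eigenvectors give P = [[4, 3], [1, 1]] with P⁻¹ = [[1, -3], [-1, 4]], and Q = P·diag(-2, 2)·P⁻¹.
Then Q⁸ = P·diag(256, 256)·P⁻¹ = [[1024, 768], [256, 256]] · [[1, -3], [-1, 4]] = [[256, 0], [0, 256]].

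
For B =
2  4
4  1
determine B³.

[[88, 92], [92, 65]]

B² = [[20, 12], [12, 17]]
B³ = [[88, 92], [92, 65]]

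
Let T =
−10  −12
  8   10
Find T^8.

[[256, 0], [0, 256]]

tr T = 0 and det T = −4, so the characteristic polynomial is λ² − (0)λ + (−4) with roots 2 and −2.
Eigenvectors give P = [[−1, 3], [1, −2]] with P⁻¹ = [[2, 3], [1, 1]], and T = P·diag(2, −2)·P⁻¹.
Then T^8 = P·diag(256, 256)·P⁻¹ = [[−256, 768], [256, −512]] · [[2, 3], [1, 1]] = [[256, 0], [0, 256]].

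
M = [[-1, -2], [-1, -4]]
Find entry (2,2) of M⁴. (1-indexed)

M² = [[3, 10], [5, 18]]
M³ = [[-13, -46], [-23, -82]]
M⁴ = [[59, 210], [105, 374]]

374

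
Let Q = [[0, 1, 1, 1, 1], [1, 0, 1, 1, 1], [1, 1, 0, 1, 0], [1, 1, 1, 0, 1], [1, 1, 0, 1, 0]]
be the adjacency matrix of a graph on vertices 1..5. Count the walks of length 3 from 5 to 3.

6

The number of length-3 walks from vertex 5 to vertex 3 is entry (5,3) of Q³, where Q is the adjacency matrix.
Q² = [[4, 3, 2, 3, 2], [3, 4, 2, 3, 2], [2, 2, 3, 2, 3], [3, 3, 2, 4, 2], [2, 2, 3, 2, 3]]
Q³ = [[10, 11, 10, 11, 10], [11, 10, 10, 11, 10], [10, 10, 6, 10, 6], [11, 11, 10, 10, 10], [10, 10, 6, 10, 6]]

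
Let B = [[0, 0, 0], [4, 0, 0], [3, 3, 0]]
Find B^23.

[[0, 0, 0], [0, 0, 0], [0, 0, 0]]

B is strictly triangular, hence nilpotent: B^3 = 0, so B^23 = 0.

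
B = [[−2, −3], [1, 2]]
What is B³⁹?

B² = I (check: tr B = 0 and det B = −1), so B³⁹ = B since 39 is odd.

[[−2, −3], [1, 2]]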